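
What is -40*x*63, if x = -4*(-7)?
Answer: -70560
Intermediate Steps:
x = 28
-40*x*63 = -40*28*63 = -1120*63 = -70560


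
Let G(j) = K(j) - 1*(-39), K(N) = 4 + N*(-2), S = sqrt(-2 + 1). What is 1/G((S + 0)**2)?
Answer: 1/45 ≈ 0.022222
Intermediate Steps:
S = I (S = sqrt(-1) = I ≈ 1.0*I)
K(N) = 4 - 2*N
G(j) = 43 - 2*j (G(j) = (4 - 2*j) - 1*(-39) = (4 - 2*j) + 39 = 43 - 2*j)
1/G((S + 0)**2) = 1/(43 - 2*(I + 0)**2) = 1/(43 - 2*I**2) = 1/(43 - 2*(-1)) = 1/(43 + 2) = 1/45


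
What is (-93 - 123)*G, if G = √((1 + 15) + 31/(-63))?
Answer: -72*√6839/7 ≈ -850.61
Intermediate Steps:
G = √6839/21 (G = √(16 + 31*(-1/63)) = √(16 - 31/63) = √(977/63) = √6839/21 ≈ 3.9380)
(-93 - 123)*G = (-93 - 123)*(√6839/21) = -72*√6839/7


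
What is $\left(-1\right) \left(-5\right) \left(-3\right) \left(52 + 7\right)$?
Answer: $-885$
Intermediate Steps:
$\left(-1\right) \left(-5\right) \left(-3\right) \left(52 + 7\right) = 5 \left(-3\right) 59 = \left(-15\right) 59 = -885$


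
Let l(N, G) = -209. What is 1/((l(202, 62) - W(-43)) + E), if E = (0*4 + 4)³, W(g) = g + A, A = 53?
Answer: -1/155 ≈ -0.0064516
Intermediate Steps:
W(g) = 53 + g (W(g) = g + 53 = 53 + g)
E = 64 (E = (0 + 4)³ = 4³ = 64)
1/((l(202, 62) - W(-43)) + E) = 1/((-209 - (53 - 43)) + 64) = 1/((-209 - 1*10) + 64) = 1/((-209 - 10) + 64) = 1/(-219 + 64) = 1/(-155) = -1/155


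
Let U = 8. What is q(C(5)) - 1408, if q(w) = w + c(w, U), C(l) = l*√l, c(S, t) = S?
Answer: -1408 + 10*√5 ≈ -1385.6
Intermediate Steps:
C(l) = l^(3/2)
q(w) = 2*w (q(w) = w + w = 2*w)
q(C(5)) - 1408 = 2*5^(3/2) - 1408 = 2*(5*√5) - 1408 = 10*√5 - 1408 = -1408 + 10*√5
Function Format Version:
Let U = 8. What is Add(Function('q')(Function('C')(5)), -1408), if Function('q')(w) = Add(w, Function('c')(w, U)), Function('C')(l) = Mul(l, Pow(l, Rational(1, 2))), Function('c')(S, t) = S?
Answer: Add(-1408, Mul(10, Pow(5, Rational(1, 2)))) ≈ -1385.6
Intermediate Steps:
Function('C')(l) = Pow(l, Rational(3, 2))
Function('q')(w) = Mul(2, w) (Function('q')(w) = Add(w, w) = Mul(2, w))
Add(Function('q')(Function('C')(5)), -1408) = Add(Mul(2, Pow(5, Rational(3, 2))), -1408) = Add(Mul(2, Mul(5, Pow(5, Rational(1, 2)))), -1408) = Add(Mul(10, Pow(5, Rational(1, 2))), -1408) = Add(-1408, Mul(10, Pow(5, Rational(1, 2))))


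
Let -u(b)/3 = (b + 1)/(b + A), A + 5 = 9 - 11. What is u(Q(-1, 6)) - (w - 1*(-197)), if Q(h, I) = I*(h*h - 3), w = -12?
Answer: -3548/19 ≈ -186.74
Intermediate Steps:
Q(h, I) = I*(-3 + h²) (Q(h, I) = I*(h² - 3) = I*(-3 + h²))
A = -7 (A = -5 + (9 - 11) = -5 - 2 = -7)
u(b) = -3*(1 + b)/(-7 + b) (u(b) = -3*(b + 1)/(b - 7) = -3*(1 + b)/(-7 + b))
u(Q(-1, 6)) - (w - 1*(-197)) = 3*(-1 - 6*(-3 + (-1)²))/(-7 + 6*(-3 + (-1)²)) - (-12 - 1*(-197)) = 3*(-1 - 6*(-3 + 1))/(-7 + 6*(-3 + 1)) - (-12 + 197) = 3*(-1 - 6*(-2))/(-7 + 6*(-2)) - 1*185 = 3*(-1 - 1*(-12))/(-7 - 12) - 185 = 3*(-1 + 12)/(-19) - 185 = 3*(-1/19)*11 - 185 = -33/19 - 185 = -3548/19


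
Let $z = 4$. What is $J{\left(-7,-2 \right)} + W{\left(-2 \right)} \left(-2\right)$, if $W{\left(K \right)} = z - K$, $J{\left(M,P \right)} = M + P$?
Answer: $-21$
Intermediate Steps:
$W{\left(K \right)} = 4 - K$
$J{\left(-7,-2 \right)} + W{\left(-2 \right)} \left(-2\right) = \left(-7 - 2\right) + \left(4 - -2\right) \left(-2\right) = -9 + \left(4 + 2\right) \left(-2\right) = -9 + 6 \left(-2\right) = -9 - 12 = -21$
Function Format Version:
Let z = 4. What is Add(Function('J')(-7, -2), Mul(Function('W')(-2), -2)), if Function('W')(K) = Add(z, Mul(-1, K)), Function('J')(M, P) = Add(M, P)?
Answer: -21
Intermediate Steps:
Function('W')(K) = Add(4, Mul(-1, K))
Add(Function('J')(-7, -2), Mul(Function('W')(-2), -2)) = Add(Add(-7, -2), Mul(Add(4, Mul(-1, -2)), -2)) = Add(-9, Mul(Add(4, 2), -2)) = Add(-9, Mul(6, -2)) = Add(-9, -12) = -21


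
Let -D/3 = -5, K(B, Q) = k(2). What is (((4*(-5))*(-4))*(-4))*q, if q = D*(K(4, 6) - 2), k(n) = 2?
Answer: 0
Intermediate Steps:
K(B, Q) = 2
D = 15 (D = -3*(-5) = 15)
q = 0 (q = 15*(2 - 2) = 15*0 = 0)
(((4*(-5))*(-4))*(-4))*q = (((4*(-5))*(-4))*(-4))*0 = (-20*(-4)*(-4))*0 = (80*(-4))*0 = -320*0 = 0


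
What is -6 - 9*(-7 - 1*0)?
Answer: 57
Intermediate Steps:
-6 - 9*(-7 - 1*0) = -6 - 9*(-7 + 0) = -6 - 9*(-7) = -6 + 63 = 57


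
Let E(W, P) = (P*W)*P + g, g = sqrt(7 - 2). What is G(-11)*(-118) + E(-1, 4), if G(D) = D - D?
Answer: -16 + sqrt(5) ≈ -13.764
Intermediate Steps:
G(D) = 0
g = sqrt(5) ≈ 2.2361
E(W, P) = sqrt(5) + W*P**2 (E(W, P) = (P*W)*P + sqrt(5) = W*P**2 + sqrt(5) = sqrt(5) + W*P**2)
G(-11)*(-118) + E(-1, 4) = 0*(-118) + (sqrt(5) - 1*4**2) = 0 + (sqrt(5) - 1*16) = 0 + (sqrt(5) - 16) = 0 + (-16 + sqrt(5)) = -16 + sqrt(5)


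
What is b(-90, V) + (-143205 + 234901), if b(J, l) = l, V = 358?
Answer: 92054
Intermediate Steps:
b(-90, V) + (-143205 + 234901) = 358 + (-143205 + 234901) = 358 + 91696 = 92054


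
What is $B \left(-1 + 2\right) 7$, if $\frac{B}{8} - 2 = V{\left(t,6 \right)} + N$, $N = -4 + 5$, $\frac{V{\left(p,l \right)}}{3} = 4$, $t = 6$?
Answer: $840$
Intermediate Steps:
$V{\left(p,l \right)} = 12$ ($V{\left(p,l \right)} = 3 \cdot 4 = 12$)
$N = 1$
$B = 120$ ($B = 16 + 8 \left(12 + 1\right) = 16 + 8 \cdot 13 = 16 + 104 = 120$)
$B \left(-1 + 2\right) 7 = 120 \left(-1 + 2\right) 7 = 120 \cdot 1 \cdot 7 = 120 \cdot 7 = 840$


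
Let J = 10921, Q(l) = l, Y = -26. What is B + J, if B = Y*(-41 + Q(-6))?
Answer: 12143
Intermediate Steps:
B = 1222 (B = -26*(-41 - 6) = -26*(-47) = 1222)
B + J = 1222 + 10921 = 12143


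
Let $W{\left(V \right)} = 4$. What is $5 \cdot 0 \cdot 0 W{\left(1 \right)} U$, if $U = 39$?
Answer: $0$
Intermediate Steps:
$5 \cdot 0 \cdot 0 W{\left(1 \right)} U = 5 \cdot 0 \cdot 0 \cdot 4 \cdot 39 = 0 \cdot 0 \cdot 4 \cdot 39 = 0 \cdot 4 \cdot 39 = 0 \cdot 39 = 0$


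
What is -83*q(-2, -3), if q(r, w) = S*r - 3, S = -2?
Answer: -83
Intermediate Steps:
q(r, w) = -3 - 2*r (q(r, w) = -2*r - 3 = -3 - 2*r)
-83*q(-2, -3) = -83*(-3 - 2*(-2)) = -83*(-3 + 4) = -83*1 = -83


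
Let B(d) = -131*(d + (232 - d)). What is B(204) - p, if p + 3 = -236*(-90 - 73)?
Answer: -68857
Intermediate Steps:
B(d) = -30392 (B(d) = -131*232 = -30392)
p = 38465 (p = -3 - 236*(-90 - 73) = -3 - 236*(-163) = -3 + 38468 = 38465)
B(204) - p = -30392 - 1*38465 = -30392 - 38465 = -68857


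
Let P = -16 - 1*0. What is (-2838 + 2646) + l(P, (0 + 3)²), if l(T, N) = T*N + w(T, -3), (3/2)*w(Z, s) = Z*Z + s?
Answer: -502/3 ≈ -167.33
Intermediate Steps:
w(Z, s) = 2*s/3 + 2*Z²/3 (w(Z, s) = 2*(Z*Z + s)/3 = 2*(Z² + s)/3 = 2*(s + Z²)/3 = 2*s/3 + 2*Z²/3)
P = -16 (P = -16 + 0 = -16)
l(T, N) = -2 + 2*T²/3 + N*T (l(T, N) = T*N + ((⅔)*(-3) + 2*T²/3) = N*T + (-2 + 2*T²/3) = -2 + 2*T²/3 + N*T)
(-2838 + 2646) + l(P, (0 + 3)²) = (-2838 + 2646) + (-2 + (⅔)*(-16)² + (0 + 3)²*(-16)) = -192 + (-2 + (⅔)*256 + 3²*(-16)) = -192 + (-2 + 512/3 + 9*(-16)) = -192 + (-2 + 512/3 - 144) = -192 + 74/3 = -502/3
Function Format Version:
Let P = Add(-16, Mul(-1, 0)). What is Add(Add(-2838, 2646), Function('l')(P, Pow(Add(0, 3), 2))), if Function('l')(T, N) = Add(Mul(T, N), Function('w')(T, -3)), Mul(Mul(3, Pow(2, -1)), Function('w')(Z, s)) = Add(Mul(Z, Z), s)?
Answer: Rational(-502, 3) ≈ -167.33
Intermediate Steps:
Function('w')(Z, s) = Add(Mul(Rational(2, 3), s), Mul(Rational(2, 3), Pow(Z, 2))) (Function('w')(Z, s) = Mul(Rational(2, 3), Add(Mul(Z, Z), s)) = Mul(Rational(2, 3), Add(Pow(Z, 2), s)) = Mul(Rational(2, 3), Add(s, Pow(Z, 2))) = Add(Mul(Rational(2, 3), s), Mul(Rational(2, 3), Pow(Z, 2))))
P = -16 (P = Add(-16, 0) = -16)
Function('l')(T, N) = Add(-2, Mul(Rational(2, 3), Pow(T, 2)), Mul(N, T)) (Function('l')(T, N) = Add(Mul(T, N), Add(Mul(Rational(2, 3), -3), Mul(Rational(2, 3), Pow(T, 2)))) = Add(Mul(N, T), Add(-2, Mul(Rational(2, 3), Pow(T, 2)))) = Add(-2, Mul(Rational(2, 3), Pow(T, 2)), Mul(N, T)))
Add(Add(-2838, 2646), Function('l')(P, Pow(Add(0, 3), 2))) = Add(Add(-2838, 2646), Add(-2, Mul(Rational(2, 3), Pow(-16, 2)), Mul(Pow(Add(0, 3), 2), -16))) = Add(-192, Add(-2, Mul(Rational(2, 3), 256), Mul(Pow(3, 2), -16))) = Add(-192, Add(-2, Rational(512, 3), Mul(9, -16))) = Add(-192, Add(-2, Rational(512, 3), -144)) = Add(-192, Rational(74, 3)) = Rational(-502, 3)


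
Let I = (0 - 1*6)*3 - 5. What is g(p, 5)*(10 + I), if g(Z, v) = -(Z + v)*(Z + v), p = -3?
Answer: 52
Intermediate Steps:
g(Z, v) = -(Z + v)²
I = -23 (I = (0 - 6)*3 - 5 = -6*3 - 5 = -18 - 5 = -23)
g(p, 5)*(10 + I) = (-(-3 + 5)²)*(10 - 23) = -1*2²*(-13) = -1*4*(-13) = -4*(-13) = 52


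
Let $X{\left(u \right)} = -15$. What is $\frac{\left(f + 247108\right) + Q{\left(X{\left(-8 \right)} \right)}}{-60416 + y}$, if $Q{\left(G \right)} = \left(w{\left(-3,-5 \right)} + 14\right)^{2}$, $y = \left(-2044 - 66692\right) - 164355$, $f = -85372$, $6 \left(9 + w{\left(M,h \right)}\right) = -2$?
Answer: $- \frac{1455820}{2641563} \approx -0.55112$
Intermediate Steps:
$w{\left(M,h \right)} = - \frac{28}{3}$ ($w{\left(M,h \right)} = -9 + \frac{1}{6} \left(-2\right) = -9 - \frac{1}{3} = - \frac{28}{3}$)
$y = -233091$ ($y = \left(-2044 - 66692\right) - 164355 = -68736 - 164355 = -233091$)
$Q{\left(G \right)} = \frac{196}{9}$ ($Q{\left(G \right)} = \left(- \frac{28}{3} + 14\right)^{2} = \left(\frac{14}{3}\right)^{2} = \frac{196}{9}$)
$\frac{\left(f + 247108\right) + Q{\left(X{\left(-8 \right)} \right)}}{-60416 + y} = \frac{\left(-85372 + 247108\right) + \frac{196}{9}}{-60416 - 233091} = \frac{161736 + \frac{196}{9}}{-293507} = \frac{1455820}{9} \left(- \frac{1}{293507}\right) = - \frac{1455820}{2641563}$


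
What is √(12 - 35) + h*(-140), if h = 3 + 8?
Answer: -1540 + I*√23 ≈ -1540.0 + 4.7958*I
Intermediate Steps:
h = 11
√(12 - 35) + h*(-140) = √(12 - 35) + 11*(-140) = √(-23) - 1540 = I*√23 - 1540 = -1540 + I*√23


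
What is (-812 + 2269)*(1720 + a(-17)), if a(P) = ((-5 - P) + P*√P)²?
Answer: -4442393 - 594456*I*√17 ≈ -4.4424e+6 - 2.451e+6*I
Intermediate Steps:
a(P) = (-5 + P^(3/2) - P)² (a(P) = ((-5 - P) + P^(3/2))² = (-5 + P^(3/2) - P)²)
(-812 + 2269)*(1720 + a(-17)) = (-812 + 2269)*(1720 + (5 - 17 - (-17)^(3/2))²) = 1457*(1720 + (5 - 17 - (-17)*I*√17)²) = 1457*(1720 + (5 - 17 + 17*I*√17)²) = 1457*(1720 + (-12 + 17*I*√17)²) = 2506040 + 1457*(-12 + 17*I*√17)²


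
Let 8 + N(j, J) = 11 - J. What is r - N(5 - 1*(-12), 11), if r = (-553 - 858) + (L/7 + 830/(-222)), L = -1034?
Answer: -1207810/777 ≈ -1554.5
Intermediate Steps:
N(j, J) = 3 - J (N(j, J) = -8 + (11 - J) = 3 - J)
r = -1214026/777 (r = (-553 - 858) + (-1034/7 + 830/(-222)) = -1411 + (-1034*⅐ + 830*(-1/222)) = -1411 + (-1034/7 - 415/111) = -1411 - 117679/777 = -1214026/777 ≈ -1562.5)
r - N(5 - 1*(-12), 11) = -1214026/777 - (3 - 1*11) = -1214026/777 - (3 - 11) = -1214026/777 - 1*(-8) = -1214026/777 + 8 = -1207810/777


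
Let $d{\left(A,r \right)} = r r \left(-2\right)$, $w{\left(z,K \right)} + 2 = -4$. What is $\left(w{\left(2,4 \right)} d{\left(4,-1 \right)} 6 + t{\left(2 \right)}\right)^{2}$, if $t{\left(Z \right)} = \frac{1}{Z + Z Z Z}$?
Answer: $\frac{519841}{100} \approx 5198.4$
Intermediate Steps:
$w{\left(z,K \right)} = -6$ ($w{\left(z,K \right)} = -2 - 4 = -6$)
$d{\left(A,r \right)} = - 2 r^{2}$ ($d{\left(A,r \right)} = r^{2} \left(-2\right) = - 2 r^{2}$)
$t{\left(Z \right)} = \frac{1}{Z + Z^{3}}$ ($t{\left(Z \right)} = \frac{1}{Z + Z^{2} Z} = \frac{1}{Z + Z^{3}}$)
$\left(w{\left(2,4 \right)} d{\left(4,-1 \right)} 6 + t{\left(2 \right)}\right)^{2} = \left(- 6 \left(- 2 \left(-1\right)^{2}\right) 6 + \frac{1}{2 + 2^{3}}\right)^{2} = \left(- 6 \left(\left(-2\right) 1\right) 6 + \frac{1}{2 + 8}\right)^{2} = \left(\left(-6\right) \left(-2\right) 6 + \frac{1}{10}\right)^{2} = \left(12 \cdot 6 + \frac{1}{10}\right)^{2} = \left(72 + \frac{1}{10}\right)^{2} = \left(\frac{721}{10}\right)^{2} = \frac{519841}{100}$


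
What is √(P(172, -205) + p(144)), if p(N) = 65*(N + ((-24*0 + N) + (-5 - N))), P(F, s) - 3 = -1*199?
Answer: √8839 ≈ 94.016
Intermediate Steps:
P(F, s) = -196 (P(F, s) = 3 - 1*199 = 3 - 199 = -196)
p(N) = -325 + 65*N (p(N) = 65*(N + ((0 + N) + (-5 - N))) = 65*(N + (N + (-5 - N))) = 65*(N - 5) = 65*(-5 + N) = -325 + 65*N)
√(P(172, -205) + p(144)) = √(-196 + (-325 + 65*144)) = √(-196 + (-325 + 9360)) = √(-196 + 9035) = √8839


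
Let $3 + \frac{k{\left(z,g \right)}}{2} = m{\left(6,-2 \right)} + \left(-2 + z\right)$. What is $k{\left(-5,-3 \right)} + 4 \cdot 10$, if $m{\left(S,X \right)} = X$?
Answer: $16$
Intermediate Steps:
$k{\left(z,g \right)} = -14 + 2 z$ ($k{\left(z,g \right)} = -6 + 2 \left(-2 + \left(-2 + z\right)\right) = -6 + 2 \left(-4 + z\right) = -6 + \left(-8 + 2 z\right) = -14 + 2 z$)
$k{\left(-5,-3 \right)} + 4 \cdot 10 = \left(-14 + 2 \left(-5\right)\right) + 4 \cdot 10 = \left(-14 - 10\right) + 40 = -24 + 40 = 16$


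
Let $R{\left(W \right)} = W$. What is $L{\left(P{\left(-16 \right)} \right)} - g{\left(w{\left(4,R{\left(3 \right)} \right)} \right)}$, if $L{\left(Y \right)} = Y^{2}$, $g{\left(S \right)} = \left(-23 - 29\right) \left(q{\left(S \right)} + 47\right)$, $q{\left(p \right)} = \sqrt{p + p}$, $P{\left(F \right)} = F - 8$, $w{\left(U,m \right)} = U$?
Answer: $3020 + 104 \sqrt{2} \approx 3167.1$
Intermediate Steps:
$P{\left(F \right)} = -8 + F$
$q{\left(p \right)} = \sqrt{2} \sqrt{p}$ ($q{\left(p \right)} = \sqrt{2 p} = \sqrt{2} \sqrt{p}$)
$g{\left(S \right)} = -2444 - 52 \sqrt{2} \sqrt{S}$ ($g{\left(S \right)} = \left(-23 - 29\right) \left(\sqrt{2} \sqrt{S} + 47\right) = - 52 \left(47 + \sqrt{2} \sqrt{S}\right) = -2444 - 52 \sqrt{2} \sqrt{S}$)
$L{\left(P{\left(-16 \right)} \right)} - g{\left(w{\left(4,R{\left(3 \right)} \right)} \right)} = \left(-8 - 16\right)^{2} - \left(-2444 - 52 \sqrt{2} \sqrt{4}\right) = \left(-24\right)^{2} - \left(-2444 - 52 \sqrt{2} \cdot 2\right) = 576 - \left(-2444 - 104 \sqrt{2}\right) = 576 + \left(2444 + 104 \sqrt{2}\right) = 3020 + 104 \sqrt{2}$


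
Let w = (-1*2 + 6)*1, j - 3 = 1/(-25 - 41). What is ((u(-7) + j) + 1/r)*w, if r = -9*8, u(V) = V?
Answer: -3191/198 ≈ -16.116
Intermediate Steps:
j = 197/66 (j = 3 + 1/(-25 - 41) = 3 + 1/(-66) = 3 - 1/66 = 197/66 ≈ 2.9848)
r = -72
w = 4 (w = (-2 + 6)*1 = 4*1 = 4)
((u(-7) + j) + 1/r)*w = ((-7 + 197/66) + 1/(-72))*4 = (-265/66 - 1/72)*4 = -3191/792*4 = -3191/198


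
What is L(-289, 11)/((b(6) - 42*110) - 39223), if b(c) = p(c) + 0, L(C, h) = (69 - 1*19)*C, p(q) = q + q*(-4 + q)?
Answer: 578/1753 ≈ 0.32972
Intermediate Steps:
L(C, h) = 50*C (L(C, h) = (69 - 19)*C = 50*C)
b(c) = c*(-3 + c) (b(c) = c*(-3 + c) + 0 = c*(-3 + c))
L(-289, 11)/((b(6) - 42*110) - 39223) = (50*(-289))/((6*(-3 + 6) - 42*110) - 39223) = -14450/((6*3 - 4620) - 39223) = -14450/((18 - 4620) - 39223) = -14450/(-4602 - 39223) = -14450/(-43825) = -14450*(-1/43825) = 578/1753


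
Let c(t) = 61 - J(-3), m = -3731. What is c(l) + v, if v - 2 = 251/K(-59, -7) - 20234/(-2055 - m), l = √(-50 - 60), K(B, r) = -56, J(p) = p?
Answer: 1160179/23464 ≈ 49.445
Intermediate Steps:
l = I*√110 (l = √(-110) = I*√110 ≈ 10.488*I)
v = -341517/23464 (v = 2 + (251/(-56) - 20234/(-2055 - 1*(-3731))) = 2 + (251*(-1/56) - 20234/(-2055 + 3731)) = 2 + (-251/56 - 20234/1676) = 2 + (-251/56 - 20234*1/1676) = 2 + (-251/56 - 10117/838) = 2 - 388445/23464 = -341517/23464 ≈ -14.555)
c(t) = 64 (c(t) = 61 - 1*(-3) = 61 + 3 = 64)
c(l) + v = 64 - 341517/23464 = 1160179/23464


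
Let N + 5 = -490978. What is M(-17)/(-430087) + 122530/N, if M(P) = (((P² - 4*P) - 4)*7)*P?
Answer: -4581976747/30166486503 ≈ -0.15189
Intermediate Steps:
N = -490983 (N = -5 - 490978 = -490983)
M(P) = P*(-28 - 28*P + 7*P²) (M(P) = ((-4 + P² - 4*P)*7)*P = (-28 - 28*P + 7*P²)*P = P*(-28 - 28*P + 7*P²))
M(-17)/(-430087) + 122530/N = (7*(-17)*(-4 + (-17)² - 4*(-17)))/(-430087) + 122530/(-490983) = (7*(-17)*(-4 + 289 + 68))*(-1/430087) + 122530*(-1/490983) = (7*(-17)*353)*(-1/430087) - 122530/490983 = -42007*(-1/430087) - 122530/490983 = 6001/61441 - 122530/490983 = -4581976747/30166486503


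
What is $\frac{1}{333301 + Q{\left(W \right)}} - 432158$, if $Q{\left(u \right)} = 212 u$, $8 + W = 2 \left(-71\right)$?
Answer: $- \frac{130296069157}{301501} \approx -4.3216 \cdot 10^{5}$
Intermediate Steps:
$W = -150$ ($W = -8 + 2 \left(-71\right) = -8 - 142 = -150$)
$\frac{1}{333301 + Q{\left(W \right)}} - 432158 = \frac{1}{333301 + 212 \left(-150\right)} - 432158 = \frac{1}{333301 - 31800} - 432158 = \frac{1}{301501} - 432158 = - \frac{130296069157}{301501}$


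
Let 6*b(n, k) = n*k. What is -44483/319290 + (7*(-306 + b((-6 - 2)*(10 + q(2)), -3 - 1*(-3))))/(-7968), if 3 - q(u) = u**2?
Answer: 27456553/212008560 ≈ 0.12951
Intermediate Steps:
q(u) = 3 - u**2
b(n, k) = k*n/6 (b(n, k) = (n*k)/6 = (k*n)/6 = k*n/6)
-44483/319290 + (7*(-306 + b((-6 - 2)*(10 + q(2)), -3 - 1*(-3))))/(-7968) = -44483/319290 + (7*(-306 + (-3 - 1*(-3))*((-6 - 2)*(10 + (3 - 1*2**2)))/6))/(-7968) = -44483*1/319290 + (7*(-306 + (-3 + 3)*(-8*(10 + (3 - 1*4)))/6))*(-1/7968) = -44483/319290 + (7*(-306 + (1/6)*0*(-8*(10 + (3 - 4)))))*(-1/7968) = -44483/319290 + (7*(-306 + (1/6)*0*(-8*(10 - 1))))*(-1/7968) = -44483/319290 + (7*(-306 + (1/6)*0*(-8*9)))*(-1/7968) = -44483/319290 + (7*(-306 + (1/6)*0*(-72)))*(-1/7968) = -44483/319290 + (7*(-306 + 0))*(-1/7968) = -44483/319290 + (7*(-306))*(-1/7968) = -44483/319290 - 2142*(-1/7968) = -44483/319290 + 357/1328 = 27456553/212008560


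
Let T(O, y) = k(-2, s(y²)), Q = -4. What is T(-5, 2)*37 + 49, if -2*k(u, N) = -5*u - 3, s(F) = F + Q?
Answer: -161/2 ≈ -80.500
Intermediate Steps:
s(F) = -4 + F (s(F) = F - 4 = -4 + F)
k(u, N) = 3/2 + 5*u/2 (k(u, N) = -(-5*u - 3)/2 = -(-3 - 5*u)/2 = 3/2 + 5*u/2)
T(O, y) = -7/2 (T(O, y) = 3/2 + (5/2)*(-2) = 3/2 - 5 = -7/2)
T(-5, 2)*37 + 49 = -7/2*37 + 49 = -259/2 + 49 = -161/2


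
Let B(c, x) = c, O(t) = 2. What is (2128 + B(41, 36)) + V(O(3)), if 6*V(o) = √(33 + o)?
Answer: 2169 + √35/6 ≈ 2170.0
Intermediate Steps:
V(o) = √(33 + o)/6
(2128 + B(41, 36)) + V(O(3)) = (2128 + 41) + √(33 + 2)/6 = 2169 + √35/6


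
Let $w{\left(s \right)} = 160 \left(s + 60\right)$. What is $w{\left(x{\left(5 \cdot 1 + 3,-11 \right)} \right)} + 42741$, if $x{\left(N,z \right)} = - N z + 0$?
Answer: $66421$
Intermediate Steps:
$x{\left(N,z \right)} = - N z$ ($x{\left(N,z \right)} = - N z + 0 = - N z$)
$w{\left(s \right)} = 9600 + 160 s$ ($w{\left(s \right)} = 160 \left(60 + s\right) = 9600 + 160 s$)
$w{\left(x{\left(5 \cdot 1 + 3,-11 \right)} \right)} + 42741 = \left(9600 + 160 \left(\left(-1\right) \left(5 \cdot 1 + 3\right) \left(-11\right)\right)\right) + 42741 = \left(9600 + 160 \left(\left(-1\right) \left(5 + 3\right) \left(-11\right)\right)\right) + 42741 = \left(9600 + 160 \left(\left(-1\right) 8 \left(-11\right)\right)\right) + 42741 = \left(9600 + 160 \cdot 88\right) + 42741 = \left(9600 + 14080\right) + 42741 = 23680 + 42741 = 66421$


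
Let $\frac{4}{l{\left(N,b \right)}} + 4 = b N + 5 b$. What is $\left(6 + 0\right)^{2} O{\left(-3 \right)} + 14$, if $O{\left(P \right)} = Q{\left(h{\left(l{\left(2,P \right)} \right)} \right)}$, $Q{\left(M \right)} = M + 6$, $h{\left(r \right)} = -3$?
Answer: $122$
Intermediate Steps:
$l{\left(N,b \right)} = \frac{4}{-4 + 5 b + N b}$ ($l{\left(N,b \right)} = \frac{4}{-4 + \left(b N + 5 b\right)} = \frac{4}{-4 + \left(N b + 5 b\right)} = \frac{4}{-4 + \left(5 b + N b\right)} = \frac{4}{-4 + 5 b + N b}$)
$Q{\left(M \right)} = 6 + M$
$O{\left(P \right)} = 3$ ($O{\left(P \right)} = 6 - 3 = 3$)
$\left(6 + 0\right)^{2} O{\left(-3 \right)} + 14 = \left(6 + 0\right)^{2} \cdot 3 + 14 = 6^{2} \cdot 3 + 14 = 36 \cdot 3 + 14 = 108 + 14 = 122$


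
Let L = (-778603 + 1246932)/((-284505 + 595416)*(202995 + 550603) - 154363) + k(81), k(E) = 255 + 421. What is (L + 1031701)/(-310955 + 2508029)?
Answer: 40314623547630964/85796381763751285 ≈ 0.46989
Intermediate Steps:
k(E) = 676
L = 158387985776869/234301753415 (L = (-778603 + 1246932)/((-284505 + 595416)*(202995 + 550603) - 154363) + 676 = 468329/(310911*753598 - 154363) + 676 = 468329/(234301907778 - 154363) + 676 = 468329/234301753415 + 676 = 158387985776869/234301753415 ≈ 676.00)
(L + 1031701)/(-310955 + 2508029) = (158387985776869/234301753415 + 1031701)/(-310955 + 2508029) = (241887741285785784/234301753415)/2197074 = (241887741285785784/234301753415)*(1/2197074) = 40314623547630964/85796381763751285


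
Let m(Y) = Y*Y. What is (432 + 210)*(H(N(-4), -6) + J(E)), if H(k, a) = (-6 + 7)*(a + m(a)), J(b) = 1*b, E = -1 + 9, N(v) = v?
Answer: 24396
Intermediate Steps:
m(Y) = Y**2
E = 8
J(b) = b
H(k, a) = a + a**2 (H(k, a) = (-6 + 7)*(a + a**2) = 1*(a + a**2) = a + a**2)
(432 + 210)*(H(N(-4), -6) + J(E)) = (432 + 210)*(-6*(1 - 6) + 8) = 642*(-6*(-5) + 8) = 642*(30 + 8) = 642*38 = 24396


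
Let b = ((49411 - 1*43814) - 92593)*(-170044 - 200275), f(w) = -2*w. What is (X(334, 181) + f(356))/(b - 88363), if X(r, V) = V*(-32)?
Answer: -2168/10738727787 ≈ -2.0189e-7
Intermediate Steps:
X(r, V) = -32*V
b = 32216271724 (b = ((49411 - 43814) - 92593)*(-370319) = (5597 - 92593)*(-370319) = -86996*(-370319) = 32216271724)
(X(334, 181) + f(356))/(b - 88363) = (-32*181 - 2*356)/(32216271724 - 88363) = (-5792 - 712)/32216183361 = -6504*1/32216183361 = -2168/10738727787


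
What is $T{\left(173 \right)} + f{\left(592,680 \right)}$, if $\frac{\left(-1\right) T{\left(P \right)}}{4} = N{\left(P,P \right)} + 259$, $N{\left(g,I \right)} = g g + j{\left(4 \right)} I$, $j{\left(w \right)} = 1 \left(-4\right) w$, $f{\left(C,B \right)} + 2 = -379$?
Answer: $-110061$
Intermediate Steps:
$f{\left(C,B \right)} = -381$ ($f{\left(C,B \right)} = -2 - 379 = -381$)
$j{\left(w \right)} = - 4 w$
$N{\left(g,I \right)} = g^{2} - 16 I$ ($N{\left(g,I \right)} = g g + \left(-4\right) 4 I = g^{2} - 16 I$)
$T{\left(P \right)} = -1036 - 4 P^{2} + 64 P$ ($T{\left(P \right)} = - 4 \left(\left(P^{2} - 16 P\right) + 259\right) = - 4 \left(259 + P^{2} - 16 P\right) = -1036 - 4 P^{2} + 64 P$)
$T{\left(173 \right)} + f{\left(592,680 \right)} = \left(-1036 - 4 \cdot 173^{2} + 64 \cdot 173\right) - 381 = \left(-1036 - 119716 + 11072\right) - 381 = -109680 - 381 = -110061$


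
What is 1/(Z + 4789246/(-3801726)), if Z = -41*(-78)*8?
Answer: 1900863/48629284369 ≈ 3.9089e-5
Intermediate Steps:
Z = 25584 (Z = 3198*8 = 25584)
1/(Z + 4789246/(-3801726)) = 1/(25584 + 4789246/(-3801726)) = 1/(25584 + 4789246*(-1/3801726)) = 1/(25584 - 2394623/1900863) = 1/(48629284369/1900863) = 1900863/48629284369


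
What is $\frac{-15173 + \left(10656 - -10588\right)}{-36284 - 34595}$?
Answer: $- \frac{6071}{70879} \approx -0.085653$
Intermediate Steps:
$\frac{-15173 + \left(10656 - -10588\right)}{-36284 - 34595} = \frac{-15173 + \left(10656 + 10588\right)}{-70879} = \left(-15173 + 21244\right) \left(- \frac{1}{70879}\right) = 6071 \left(- \frac{1}{70879}\right) = - \frac{6071}{70879}$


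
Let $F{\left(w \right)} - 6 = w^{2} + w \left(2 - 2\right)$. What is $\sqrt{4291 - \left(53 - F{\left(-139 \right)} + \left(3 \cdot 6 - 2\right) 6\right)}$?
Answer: $\sqrt{23469} \approx 153.2$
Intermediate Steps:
$F{\left(w \right)} = 6 + w^{2}$ ($F{\left(w \right)} = 6 + \left(w^{2} + w \left(2 - 2\right)\right) = 6 + \left(w^{2} + w 0\right) = 6 + \left(w^{2} + 0\right) = 6 + w^{2}$)
$\sqrt{4291 - \left(53 - F{\left(-139 \right)} + \left(3 \cdot 6 - 2\right) 6\right)} = \sqrt{4291 - \left(47 - 19321 + \left(3 \cdot 6 - 2\right) 6\right)} = \sqrt{4291 + \left(\left(6 + 19321\right) - \left(53 + \left(18 - 2\right) 6\right)\right)} = \sqrt{4291 + \left(19327 - \left(53 + 16 \cdot 6\right)\right)} = \sqrt{4291 + \left(19327 - \left(53 + 96\right)\right)} = \sqrt{4291 + \left(19327 - 149\right)} = \sqrt{4291 + 19178} = \sqrt{23469}$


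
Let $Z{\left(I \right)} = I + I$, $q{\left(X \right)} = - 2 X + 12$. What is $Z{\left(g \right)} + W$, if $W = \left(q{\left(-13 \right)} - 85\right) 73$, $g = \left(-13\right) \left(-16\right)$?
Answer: $-3015$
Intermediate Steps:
$q{\left(X \right)} = 12 - 2 X$
$g = 208$
$Z{\left(I \right)} = 2 I$
$W = -3431$ ($W = \left(\left(12 - -26\right) - 85\right) 73 = \left(\left(12 + 26\right) - 85\right) 73 = \left(38 - 85\right) 73 = \left(-47\right) 73 = -3431$)
$Z{\left(g \right)} + W = 2 \cdot 208 - 3431 = 416 - 3431 = -3015$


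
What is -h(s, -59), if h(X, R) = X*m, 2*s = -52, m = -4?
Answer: -104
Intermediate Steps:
s = -26 (s = (½)*(-52) = -26)
h(X, R) = -4*X (h(X, R) = X*(-4) = -4*X)
-h(s, -59) = -(-4)*(-26) = -1*104 = -104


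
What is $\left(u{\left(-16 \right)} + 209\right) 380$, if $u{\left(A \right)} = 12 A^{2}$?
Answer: $1246780$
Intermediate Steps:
$\left(u{\left(-16 \right)} + 209\right) 380 = \left(12 \left(-16\right)^{2} + 209\right) 380 = \left(12 \cdot 256 + 209\right) 380 = \left(3072 + 209\right) 380 = 3281 \cdot 380 = 1246780$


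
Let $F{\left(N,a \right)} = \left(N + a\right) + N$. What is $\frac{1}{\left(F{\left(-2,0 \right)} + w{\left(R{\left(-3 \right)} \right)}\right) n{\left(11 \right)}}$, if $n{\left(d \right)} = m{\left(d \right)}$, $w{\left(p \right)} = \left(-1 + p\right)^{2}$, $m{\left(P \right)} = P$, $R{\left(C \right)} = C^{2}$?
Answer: $\frac{1}{660} \approx 0.0015152$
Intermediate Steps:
$F{\left(N,a \right)} = a + 2 N$
$n{\left(d \right)} = d$
$\frac{1}{\left(F{\left(-2,0 \right)} + w{\left(R{\left(-3 \right)} \right)}\right) n{\left(11 \right)}} = \frac{1}{\left(\left(0 + 2 \left(-2\right)\right) + \left(-1 + \left(-3\right)^{2}\right)^{2}\right) 11} = \frac{1}{\left(\left(0 - 4\right) + \left(-1 + 9\right)^{2}\right) 11} = \frac{1}{\left(-4 + 8^{2}\right) 11} = \frac{1}{\left(-4 + 64\right) 11} = \frac{1}{60 \cdot 11} = \frac{1}{660}$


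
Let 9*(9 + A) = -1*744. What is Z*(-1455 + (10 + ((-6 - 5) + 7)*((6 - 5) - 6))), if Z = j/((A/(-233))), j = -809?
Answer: 32232987/11 ≈ 2.9303e+6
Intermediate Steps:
A = -275/3 (A = -9 + (-1*744)/9 = -9 + (⅑)*(-744) = -9 - 248/3 = -275/3 ≈ -91.667)
Z = -565491/275 (Z = -809/((-275/3/(-233))) = -809/((-275/3*(-1/233))) = -809/275/699 = -809*699/275 = -565491/275 ≈ -2056.3)
Z*(-1455 + (10 + ((-6 - 5) + 7)*((6 - 5) - 6))) = -565491*(-1455 + (10 + ((-6 - 5) + 7)*((6 - 5) - 6)))/275 = -565491*(-1455 + (10 + (-11 + 7)*(1 - 6)))/275 = -565491*(-1455 + (10 - 4*(-5)))/275 = -565491*(-1455 + (10 + 20))/275 = -565491*(-1455 + 30)/275 = -565491/275*(-1425) = 32232987/11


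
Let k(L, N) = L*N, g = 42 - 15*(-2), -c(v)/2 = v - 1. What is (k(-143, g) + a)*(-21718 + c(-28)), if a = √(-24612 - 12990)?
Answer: 223011360 - 64980*I*√4178 ≈ 2.2301e+8 - 4.2001e+6*I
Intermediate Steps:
c(v) = 2 - 2*v (c(v) = -2*(v - 1) = -2*(-1 + v) = 2 - 2*v)
g = 72 (g = 42 - 1*(-30) = 42 + 30 = 72)
a = 3*I*√4178 (a = √(-37602) = 3*I*√4178 ≈ 193.91*I)
(k(-143, g) + a)*(-21718 + c(-28)) = (-143*72 + 3*I*√4178)*(-21718 + (2 - 2*(-28))) = (-10296 + 3*I*√4178)*(-21718 + (2 + 56)) = (-10296 + 3*I*√4178)*(-21718 + 58) = (-10296 + 3*I*√4178)*(-21660) = 223011360 - 64980*I*√4178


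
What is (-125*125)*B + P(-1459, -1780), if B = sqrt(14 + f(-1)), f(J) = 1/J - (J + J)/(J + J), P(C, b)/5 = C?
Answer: -7295 - 31250*sqrt(3) ≈ -61422.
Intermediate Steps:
P(C, b) = 5*C
f(J) = -1 + 1/J (f(J) = 1/J - 2*J/(2*J) = 1/J - 2*J*1/(2*J) = 1/J - 1*1 = 1/J - 1 = -1 + 1/J)
B = 2*sqrt(3) (B = sqrt(14 + (1 - 1*(-1))/(-1)) = sqrt(14 - (1 + 1)) = sqrt(14 - 1*2) = sqrt(14 - 2) = sqrt(12) = 2*sqrt(3) ≈ 3.4641)
(-125*125)*B + P(-1459, -1780) = (-125*125)*(2*sqrt(3)) + 5*(-1459) = -31250*sqrt(3) - 7295 = -7295 - 31250*sqrt(3)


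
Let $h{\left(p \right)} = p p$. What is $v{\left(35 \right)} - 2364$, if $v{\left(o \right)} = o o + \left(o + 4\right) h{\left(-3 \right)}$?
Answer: $-788$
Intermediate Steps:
$h{\left(p \right)} = p^{2}$
$v{\left(o \right)} = 36 + o^{2} + 9 o$ ($v{\left(o \right)} = o o + \left(o + 4\right) \left(-3\right)^{2} = o^{2} + \left(4 + o\right) 9 = o^{2} + \left(36 + 9 o\right) = 36 + o^{2} + 9 o$)
$v{\left(35 \right)} - 2364 = \left(36 + 35^{2} + 9 \cdot 35\right) - 2364 = \left(36 + 1225 + 315\right) - 2364 = 1576 - 2364 = -788$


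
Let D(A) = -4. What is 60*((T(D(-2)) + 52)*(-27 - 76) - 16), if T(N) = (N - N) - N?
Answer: -347040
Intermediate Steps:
T(N) = -N (T(N) = 0 - N = -N)
60*((T(D(-2)) + 52)*(-27 - 76) - 16) = 60*((-1*(-4) + 52)*(-27 - 76) - 16) = 60*((4 + 52)*(-103) - 16) = 60*(56*(-103) - 16) = 60*(-5768 - 16) = 60*(-5784) = -347040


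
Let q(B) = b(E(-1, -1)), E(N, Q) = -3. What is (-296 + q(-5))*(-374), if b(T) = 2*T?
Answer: 112948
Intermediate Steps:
q(B) = -6 (q(B) = 2*(-3) = -6)
(-296 + q(-5))*(-374) = (-296 - 6)*(-374) = -302*(-374) = 112948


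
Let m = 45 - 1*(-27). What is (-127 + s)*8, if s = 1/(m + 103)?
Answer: -177792/175 ≈ -1016.0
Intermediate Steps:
m = 72 (m = 45 + 27 = 72)
s = 1/175 (s = 1/(72 + 103) = 1/175 ≈ 0.0057143)
(-127 + s)*8 = (-127 + 1/175)*8 = -22224/175*8 = -177792/175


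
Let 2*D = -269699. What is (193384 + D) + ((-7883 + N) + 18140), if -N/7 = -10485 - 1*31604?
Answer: 726829/2 ≈ 3.6341e+5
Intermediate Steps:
N = 294623 (N = -7*(-10485 - 1*31604) = -7*(-10485 - 31604) = -7*(-42089) = 294623)
D = -269699/2 (D = (1/2)*(-269699) = -269699/2 ≈ -1.3485e+5)
(193384 + D) + ((-7883 + N) + 18140) = (193384 - 269699/2) + ((-7883 + 294623) + 18140) = 117069/2 + (286740 + 18140) = 117069/2 + 304880 = 726829/2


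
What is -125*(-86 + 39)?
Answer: 5875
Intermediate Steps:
-125*(-86 + 39) = -125*(-47) = 5875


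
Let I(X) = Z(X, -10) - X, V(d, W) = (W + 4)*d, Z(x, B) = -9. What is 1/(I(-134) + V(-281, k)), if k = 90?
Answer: -1/26289 ≈ -3.8039e-5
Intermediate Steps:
V(d, W) = d*(4 + W) (V(d, W) = (4 + W)*d = d*(4 + W))
I(X) = -9 - X
1/(I(-134) + V(-281, k)) = 1/((-9 - 1*(-134)) - 281*(4 + 90)) = 1/((-9 + 134) - 281*94) = 1/(125 - 26414) = 1/(-26289) = -1/26289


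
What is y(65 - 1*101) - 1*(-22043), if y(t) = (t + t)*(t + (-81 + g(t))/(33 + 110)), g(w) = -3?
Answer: 3528853/143 ≈ 24677.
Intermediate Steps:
y(t) = 2*t*(-84/143 + t) (y(t) = (t + t)*(t + (-81 - 3)/(33 + 110)) = (2*t)*(t - 84/143) = (2*t)*(-84/143 + t) = 2*t*(-84/143 + t))
y(65 - 1*101) - 1*(-22043) = 2*(65 - 1*101)*(-84 + 143*(65 - 1*101))/143 - 1*(-22043) = 2*(65 - 101)*(-84 + 143*(65 - 101))/143 + 22043 = (2/143)*(-36)*(-84 + 143*(-36)) + 22043 = (2/143)*(-36)*(-84 - 5148) + 22043 = (2/143)*(-36)*(-5232) + 22043 = 376704/143 + 22043 = 3528853/143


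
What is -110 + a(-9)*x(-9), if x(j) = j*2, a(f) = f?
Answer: 52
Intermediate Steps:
x(j) = 2*j
-110 + a(-9)*x(-9) = -110 - 18*(-9) = -110 - 9*(-18) = -110 + 162 = 52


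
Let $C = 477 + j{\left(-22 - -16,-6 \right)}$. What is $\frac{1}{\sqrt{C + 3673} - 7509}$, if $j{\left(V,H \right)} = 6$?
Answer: $- \frac{7509}{56380925} - \frac{2 \sqrt{1039}}{56380925} \approx -0.00013433$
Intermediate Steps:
$C = 483$ ($C = 477 + 6 = 483$)
$\frac{1}{\sqrt{C + 3673} - 7509} = \frac{1}{\sqrt{483 + 3673} - 7509} = \frac{1}{\sqrt{4156} - 7509} = \frac{1}{2 \sqrt{1039} - 7509} = \frac{1}{-7509 + 2 \sqrt{1039}}$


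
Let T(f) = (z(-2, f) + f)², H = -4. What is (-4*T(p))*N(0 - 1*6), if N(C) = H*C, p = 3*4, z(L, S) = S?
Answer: -55296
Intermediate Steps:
p = 12
T(f) = 4*f² (T(f) = (f + f)² = (2*f)² = 4*f²)
N(C) = -4*C
(-4*T(p))*N(0 - 1*6) = (-16*12²)*(-4*(0 - 1*6)) = (-16*144)*(-4*(0 - 6)) = (-4*576)*(-4*(-6)) = -2304*24 = -55296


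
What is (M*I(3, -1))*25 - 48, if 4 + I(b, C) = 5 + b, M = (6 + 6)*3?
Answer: 3552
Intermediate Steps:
M = 36 (M = 12*3 = 36)
I(b, C) = 1 + b (I(b, C) = -4 + (5 + b) = 1 + b)
(M*I(3, -1))*25 - 48 = (36*(1 + 3))*25 - 48 = (36*4)*25 - 48 = 144*25 - 48 = 3600 - 48 = 3552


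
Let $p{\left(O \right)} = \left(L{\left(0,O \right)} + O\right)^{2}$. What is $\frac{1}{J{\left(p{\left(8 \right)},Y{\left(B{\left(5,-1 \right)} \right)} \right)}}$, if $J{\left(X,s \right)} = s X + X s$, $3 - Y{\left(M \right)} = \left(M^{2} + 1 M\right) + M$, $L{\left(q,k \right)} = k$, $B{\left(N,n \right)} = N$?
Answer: $- \frac{1}{16384} \approx -6.1035 \cdot 10^{-5}$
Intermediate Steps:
$p{\left(O \right)} = 4 O^{2}$ ($p{\left(O \right)} = \left(O + O\right)^{2} = \left(2 O\right)^{2} = 4 O^{2}$)
$Y{\left(M \right)} = 3 - M^{2} - 2 M$ ($Y{\left(M \right)} = 3 - \left(\left(M^{2} + 1 M\right) + M\right) = 3 - \left(\left(M^{2} + M\right) + M\right) = 3 - \left(\left(M + M^{2}\right) + M\right) = 3 - \left(M^{2} + 2 M\right) = 3 - M^{2} - 2 M$)
$J{\left(X,s \right)} = 2 X s$ ($J{\left(X,s \right)} = X s + X s = 2 X s$)
$\frac{1}{J{\left(p{\left(8 \right)},Y{\left(B{\left(5,-1 \right)} \right)} \right)}} = \frac{1}{2 \cdot 4 \cdot 8^{2} \left(3 - 5^{2} - 10\right)} = \frac{1}{2 \cdot 4 \cdot 64 \left(3 - 25 - 10\right)} = \frac{1}{2 \cdot 256 \left(3 - 25 - 10\right)} = \frac{1}{2 \cdot 256 \left(-32\right)} = \frac{1}{-16384} = - \frac{1}{16384}$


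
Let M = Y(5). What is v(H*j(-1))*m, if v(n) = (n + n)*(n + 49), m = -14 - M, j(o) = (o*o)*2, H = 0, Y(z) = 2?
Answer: 0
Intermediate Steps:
M = 2
j(o) = 2*o² (j(o) = o²*2 = 2*o²)
m = -16 (m = -14 - 1*2 = -14 - 2 = -16)
v(n) = 2*n*(49 + n) (v(n) = (2*n)*(49 + n) = 2*n*(49 + n))
v(H*j(-1))*m = (2*(0*(2*(-1)²))*(49 + 0*(2*(-1)²)))*(-16) = (2*(0*(2*1))*(49 + 0*(2*1)))*(-16) = (2*(0*2)*(49 + 0*2))*(-16) = (2*0*(49 + 0))*(-16) = (2*0*49)*(-16) = 0*(-16) = 0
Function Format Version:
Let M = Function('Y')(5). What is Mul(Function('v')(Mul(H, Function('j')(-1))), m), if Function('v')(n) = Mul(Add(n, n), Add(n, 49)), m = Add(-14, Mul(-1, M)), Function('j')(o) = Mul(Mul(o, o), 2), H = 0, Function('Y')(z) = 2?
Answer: 0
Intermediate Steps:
M = 2
Function('j')(o) = Mul(2, Pow(o, 2)) (Function('j')(o) = Mul(Pow(o, 2), 2) = Mul(2, Pow(o, 2)))
m = -16 (m = Add(-14, Mul(-1, 2)) = Add(-14, -2) = -16)
Function('v')(n) = Mul(2, n, Add(49, n)) (Function('v')(n) = Mul(Mul(2, n), Add(49, n)) = Mul(2, n, Add(49, n)))
Mul(Function('v')(Mul(H, Function('j')(-1))), m) = Mul(Mul(2, Mul(0, Mul(2, Pow(-1, 2))), Add(49, Mul(0, Mul(2, Pow(-1, 2))))), -16) = Mul(Mul(2, Mul(0, Mul(2, 1)), Add(49, Mul(0, Mul(2, 1)))), -16) = Mul(Mul(2, Mul(0, 2), Add(49, Mul(0, 2))), -16) = Mul(Mul(2, 0, Add(49, 0)), -16) = Mul(Mul(2, 0, 49), -16) = Mul(0, -16) = 0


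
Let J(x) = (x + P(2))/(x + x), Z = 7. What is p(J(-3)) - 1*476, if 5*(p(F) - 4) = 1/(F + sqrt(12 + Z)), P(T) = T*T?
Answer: -1611874/3415 + 36*sqrt(19)/3415 ≈ -471.95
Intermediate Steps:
P(T) = T**2
J(x) = (4 + x)/(2*x) (J(x) = (x + 2**2)/(x + x) = (x + 4)/((2*x)) = (4 + x)*(1/(2*x)) = (4 + x)/(2*x))
p(F) = 4 + 1/(5*(F + sqrt(19))) (p(F) = 4 + 1/(5*(F + sqrt(12 + 7))) = 4 + 1/(5*(F + sqrt(19))))
p(J(-3)) - 1*476 = (1/5 + 4*((1/2)*(4 - 3)/(-3)) + 4*sqrt(19))/((1/2)*(4 - 3)/(-3) + sqrt(19)) - 1*476 = (1/5 + 4*((1/2)*(-1/3)*1) + 4*sqrt(19))/((1/2)*(-1/3)*1 + sqrt(19)) - 476 = (1/5 + 4*(-1/6) + 4*sqrt(19))/(-1/6 + sqrt(19)) - 476 = (1/5 - 2/3 + 4*sqrt(19))/(-1/6 + sqrt(19)) - 476 = (-7/15 + 4*sqrt(19))/(-1/6 + sqrt(19)) - 476 = -476 + (-7/15 + 4*sqrt(19))/(-1/6 + sqrt(19))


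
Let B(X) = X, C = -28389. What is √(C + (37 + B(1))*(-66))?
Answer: 3*I*√3433 ≈ 175.78*I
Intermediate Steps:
√(C + (37 + B(1))*(-66)) = √(-28389 + (37 + 1)*(-66)) = √(-28389 + 38*(-66)) = √(-28389 - 2508) = √(-30897) = 3*I*√3433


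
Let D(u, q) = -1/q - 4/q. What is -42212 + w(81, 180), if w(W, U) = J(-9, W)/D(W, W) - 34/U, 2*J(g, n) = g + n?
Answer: -770317/18 ≈ -42795.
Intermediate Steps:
J(g, n) = g/2 + n/2 (J(g, n) = (g + n)/2 = g/2 + n/2)
D(u, q) = -5/q
w(W, U) = -34/U - W*(-9/2 + W/2)/5 (w(W, U) = ((1/2)*(-9) + W/2)/((-5/W)) - 34/U = (-9/2 + W/2)*(-W/5) - 34/U = -W*(-9/2 + W/2)/5 - 34/U = -34/U - W*(-9/2 + W/2)/5)
-42212 + w(81, 180) = -42212 + (1/10)*(-340 - 1*180*81*(-9 + 81))/180 = -42212 + (1/10)*(1/180)*(-340 - 1*180*81*72) = -42212 + (1/10)*(1/180)*(-340 - 1049760) = -42212 + (1/10)*(1/180)*(-1050100) = -42212 - 10501/18 = -770317/18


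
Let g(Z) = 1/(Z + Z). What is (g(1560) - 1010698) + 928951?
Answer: -255050639/3120 ≈ -81747.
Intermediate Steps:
g(Z) = 1/(2*Z)
(g(1560) - 1010698) + 928951 = ((1/2)/1560 - 1010698) + 928951 = ((1/2)*(1/1560) - 1010698) + 928951 = (1/3120 - 1010698) + 928951 = -3153377759/3120 + 928951 = -255050639/3120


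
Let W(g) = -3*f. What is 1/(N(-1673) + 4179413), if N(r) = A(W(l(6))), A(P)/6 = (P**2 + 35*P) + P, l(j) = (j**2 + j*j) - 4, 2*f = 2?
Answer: 1/4178819 ≈ 2.3930e-7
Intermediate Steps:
f = 1 (f = (1/2)*2 = 1)
l(j) = -4 + 2*j**2 (l(j) = (j**2 + j**2) - 4 = 2*j**2 - 4 = -4 + 2*j**2)
W(g) = -3 (W(g) = -3*1 = -3)
A(P) = 6*P**2 + 216*P (A(P) = 6*((P**2 + 35*P) + P) = 6*(P**2 + 36*P) = 6*P**2 + 216*P)
N(r) = -594 (N(r) = 6*(-3)*(36 - 3) = 6*(-3)*33 = -594)
1/(N(-1673) + 4179413) = 1/(-594 + 4179413) = 1/4178819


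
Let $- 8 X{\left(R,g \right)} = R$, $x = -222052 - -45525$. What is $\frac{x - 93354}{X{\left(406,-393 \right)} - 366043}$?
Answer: $\frac{1079524}{1464375} \approx 0.73719$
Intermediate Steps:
$x = -176527$ ($x = -222052 + 45525 = -176527$)
$X{\left(R,g \right)} = - \frac{R}{8}$
$\frac{x - 93354}{X{\left(406,-393 \right)} - 366043} = \frac{-176527 - 93354}{\left(- \frac{1}{8}\right) 406 - 366043} = - \frac{269881}{- \frac{203}{4} - 366043} = - \frac{269881}{- \frac{1464375}{4}} = \left(-269881\right) \left(- \frac{4}{1464375}\right) = \frac{1079524}{1464375}$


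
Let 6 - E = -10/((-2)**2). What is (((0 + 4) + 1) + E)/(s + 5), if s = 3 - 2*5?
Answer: -27/4 ≈ -6.7500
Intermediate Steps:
s = -7 (s = 3 - 10 = -7)
E = 17/2 (E = 6 - (-10)/((-2)**2) = 6 - (-10)/4 = 6 - 1*(-5/2) = 6 + 5/2 = 17/2 ≈ 8.5000)
(((0 + 4) + 1) + E)/(s + 5) = (((0 + 4) + 1) + 17/2)/(-7 + 5) = ((4 + 1) + 17/2)/(-2) = (5 + 17/2)*(-1/2) = (27/2)*(-1/2) = -27/4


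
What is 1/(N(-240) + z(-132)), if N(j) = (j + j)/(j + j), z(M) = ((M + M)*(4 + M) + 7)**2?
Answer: 1/1142372402 ≈ 8.7537e-10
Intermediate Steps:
z(M) = (7 + 2*M*(4 + M))**2 (z(M) = ((2*M)*(4 + M) + 7)**2 = (2*M*(4 + M) + 7)**2 = (7 + 2*M*(4 + M))**2)
N(j) = 1 (N(j) = (2*j)/((2*j)) = (2*j)*(1/(2*j)) = 1)
1/(N(-240) + z(-132)) = 1/(1 + (7 + 2*(-132)**2 + 8*(-132))**2) = 1/(1 + (7 + 2*17424 - 1056)**2) = 1/(1 + (7 + 34848 - 1056)**2) = 1/(1 + 33799**2) = 1/(1 + 1142372401) = 1/1142372402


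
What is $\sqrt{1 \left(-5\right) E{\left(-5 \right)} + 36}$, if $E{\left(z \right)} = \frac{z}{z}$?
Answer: $\sqrt{31} \approx 5.5678$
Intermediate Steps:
$E{\left(z \right)} = 1$
$\sqrt{1 \left(-5\right) E{\left(-5 \right)} + 36} = \sqrt{1 \left(-5\right) 1 + 36} = \sqrt{\left(-5\right) 1 + 36} = \sqrt{-5 + 36} = \sqrt{31}$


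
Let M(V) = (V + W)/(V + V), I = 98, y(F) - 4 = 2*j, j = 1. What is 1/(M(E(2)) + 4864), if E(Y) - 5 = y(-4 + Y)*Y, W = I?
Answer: 34/165491 ≈ 0.00020545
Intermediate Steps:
y(F) = 6 (y(F) = 4 + 2*1 = 4 + 2 = 6)
W = 98
E(Y) = 5 + 6*Y
M(V) = (98 + V)/(2*V) (M(V) = (V + 98)/(V + V) = (98 + V)/((2*V)) = (98 + V)*(1/(2*V)) = (98 + V)/(2*V))
1/(M(E(2)) + 4864) = 1/((98 + (5 + 6*2))/(2*(5 + 6*2)) + 4864) = 1/((98 + (5 + 12))/(2*(5 + 12)) + 4864) = 1/((1/2)*(98 + 17)/17 + 4864) = 1/((1/2)*(1/17)*115 + 4864) = 1/(115/34 + 4864) = 1/(165491/34) = 34/165491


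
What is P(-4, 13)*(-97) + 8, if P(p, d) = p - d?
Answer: 1657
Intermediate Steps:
P(-4, 13)*(-97) + 8 = (-4 - 1*13)*(-97) + 8 = (-4 - 13)*(-97) + 8 = -17*(-97) + 8 = 1649 + 8 = 1657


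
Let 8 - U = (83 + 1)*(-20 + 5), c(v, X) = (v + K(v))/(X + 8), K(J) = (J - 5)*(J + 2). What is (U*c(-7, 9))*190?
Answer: 12768760/17 ≈ 7.5110e+5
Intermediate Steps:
K(J) = (-5 + J)*(2 + J)
c(v, X) = (-10 + v**2 - 2*v)/(8 + X) (c(v, X) = (v + (-10 + v**2 - 3*v))/(X + 8) = (-10 + v**2 - 2*v)/(8 + X))
U = 1268 (U = 8 - (83 + 1)*(-20 + 5) = 8 - 84*(-15) = 8 - 1*(-1260) = 8 + 1260 = 1268)
(U*c(-7, 9))*190 = (1268*((-10 + (-7)**2 - 2*(-7))/(8 + 9)))*190 = (1268*((-10 + 49 + 14)/17))*190 = (1268*((1/17)*53))*190 = (1268*(53/17))*190 = (67204/17)*190 = 12768760/17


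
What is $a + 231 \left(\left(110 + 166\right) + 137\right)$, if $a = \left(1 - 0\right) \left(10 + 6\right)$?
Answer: $95419$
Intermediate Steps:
$a = 16$ ($a = \left(1 + 0\right) 16 = 1 \cdot 16 = 16$)
$a + 231 \left(\left(110 + 166\right) + 137\right) = 16 + 231 \left(\left(110 + 166\right) + 137\right) = 16 + 231 \left(276 + 137\right) = 16 + 231 \cdot 413 = 16 + 95403 = 95419$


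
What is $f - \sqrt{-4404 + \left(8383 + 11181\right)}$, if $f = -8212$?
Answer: $-8212 - 2 \sqrt{3790} \approx -8335.1$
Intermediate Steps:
$f - \sqrt{-4404 + \left(8383 + 11181\right)} = -8212 - \sqrt{-4404 + \left(8383 + 11181\right)} = -8212 - \sqrt{-4404 + 19564} = -8212 - \sqrt{15160} = -8212 - 2 \sqrt{3790}$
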